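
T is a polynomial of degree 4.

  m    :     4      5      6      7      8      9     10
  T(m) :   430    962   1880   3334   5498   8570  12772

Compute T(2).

44

Write T(m) = am^4 + bm³ + cm² + dm + e; the 7 given values yield a linear system in the 5 coefficients.
Solving, T(m) = m^4 + 3m³ - 3m² + 7m + 2.
Then T(2) = 44.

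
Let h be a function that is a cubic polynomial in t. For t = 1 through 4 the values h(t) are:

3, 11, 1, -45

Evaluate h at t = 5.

Write h(t) = at³ + bt² + ct + d; the 4 given values yield a linear system in the 4 coefficients.
Solving, h(t) = -3t³ + 9t² + 2t - 5.
Then h(5) = -145.

-145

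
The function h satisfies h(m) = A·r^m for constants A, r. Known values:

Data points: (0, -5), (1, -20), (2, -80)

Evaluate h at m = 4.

Consecutive ratio: -20/(-5) = 4, and -80/(-20) = 4, so r = 4.
Then A·4^0 = -5 gives A = -5, and h(m) = -5·4^m.
h(4) = -5·4^4 = -1280.

-1280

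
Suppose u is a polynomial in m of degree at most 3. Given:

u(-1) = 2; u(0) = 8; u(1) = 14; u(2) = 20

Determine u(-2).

-4

First differences: 6, 6, 6.
Level-1 differences are constant, so u has degree 1.
Fitting a degree-1 polynomial gives u(m) = 6m + 8.
Then u(-2) = -4.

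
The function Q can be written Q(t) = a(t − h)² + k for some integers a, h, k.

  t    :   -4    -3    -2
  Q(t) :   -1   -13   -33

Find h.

-5

First differences -12, -20; second difference -8 = 2a, so a = -4.
Expanding, the t-coefficient is −2ah = 8h; matching it to the data gives h = -5, and then k = 3.
So Q(t) = -4(t + 5)² + 3.
Hence h = -5.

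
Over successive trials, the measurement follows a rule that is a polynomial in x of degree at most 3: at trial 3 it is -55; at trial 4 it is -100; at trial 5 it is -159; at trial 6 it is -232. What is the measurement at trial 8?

Write the value at x as h(x).
Write h(x) = ax³ + bx² + cx + d; the 4 given values yield a linear system in the 4 coefficients.
Solving, the leading coefficient vanishes, and h(x) = -7x² + 4x - 4.
Then h(8) = -420.

-420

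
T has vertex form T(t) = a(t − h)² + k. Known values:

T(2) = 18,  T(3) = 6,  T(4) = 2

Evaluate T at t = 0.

66

First differences -12, -4; second difference 8 = 2a, so a = 4.
Expanding, the t-coefficient is −2ah = -8h; matching it to the data gives h = 4, and then k = 2.
So T(t) = 4(t − 4)² + 2.
T(0) = 4·(-4)² + 2 = 66.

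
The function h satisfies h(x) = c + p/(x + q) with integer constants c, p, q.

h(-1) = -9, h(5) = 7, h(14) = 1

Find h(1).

-25

(h(x) − c)(x + q) = p for each data point; the three points give a linear system in c and q, then p follows.
Solving: c = -1, q = -2, p = 24, so h(x) = -1 + 24/(x − 2).
Then h(1) = -1 + 24/(-1) = -25.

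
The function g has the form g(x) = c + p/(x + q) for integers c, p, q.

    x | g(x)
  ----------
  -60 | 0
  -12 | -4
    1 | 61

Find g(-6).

-9

(g(x) − c)(x + q) = p for each data point; the three points give a linear system in c and q, then p follows.
Solving: c = 1, q = 0, p = 60, so g(x) = 1 + 60/(x + 0).
Then g(-6) = 1 + 60/(-6) = -9.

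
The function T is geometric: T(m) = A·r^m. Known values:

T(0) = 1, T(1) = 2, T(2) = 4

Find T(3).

8

Consecutive ratio: 2/1 = 2, and 4/2 = 2, so r = 2.
Then A·2^0 = 1 gives A = 1, and T(m) = 1·2^m.
T(3) = 1·2^3 = 8.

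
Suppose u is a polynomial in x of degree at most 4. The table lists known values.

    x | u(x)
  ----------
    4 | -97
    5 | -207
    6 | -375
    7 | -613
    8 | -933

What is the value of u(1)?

First differences: -110, -168, -238, -320. Second differences: -58, -70, -82. Third differences: -12, -12.
Level-3 differences are constant, so u has degree 3.
Fitting a degree-3 polynomial gives u(x) = -2x³ + x² + 3x + 3.
Then u(1) = 5.

5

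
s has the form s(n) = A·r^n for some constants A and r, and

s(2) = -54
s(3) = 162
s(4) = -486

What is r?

-3

Consecutive ratio: 162/(-54) = -3, and -486/162 = -3, so r = -3.
Then A·(-3)^2 = -54 gives A = -6, and s(n) = -6·(-3)^n.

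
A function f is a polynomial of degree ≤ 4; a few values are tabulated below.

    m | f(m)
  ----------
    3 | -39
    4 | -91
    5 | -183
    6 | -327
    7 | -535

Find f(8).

Write f(m) = am^4 + bm³ + cm² + dm + e; the 5 given values yield a linear system in the 5 coefficients.
Solving, the leading coefficient vanishes, and f(m) = -2m³ + 4m² - 6m - 3.
Then f(8) = -819.

-819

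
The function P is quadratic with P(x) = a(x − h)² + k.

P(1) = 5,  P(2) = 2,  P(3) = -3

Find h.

0

First differences -3, -5; second difference -2 = 2a, so a = -1.
Expanding, the x-coefficient is −2ah = 2h; matching it to the data gives h = 0, and then k = 6.
So P(x) = -1(x + 0)² + 6.
Hence h = 0.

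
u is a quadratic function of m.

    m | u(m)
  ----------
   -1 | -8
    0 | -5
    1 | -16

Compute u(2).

-41

Write u(m) = am² + bm + c; the 3 given values yield a linear system in the 3 coefficients.
Solving, u(m) = -7m² - 4m - 5.
Then u(2) = -41.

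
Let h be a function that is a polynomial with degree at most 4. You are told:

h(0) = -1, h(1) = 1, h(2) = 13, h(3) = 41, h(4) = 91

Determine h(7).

First differences: 2, 12, 28, 50. Second differences: 10, 16, 22. Third differences: 6, 6.
Level-3 differences are constant, so h has degree 3.
Fitting a degree-3 polynomial gives h(t) = t³ + 2t² - t - 1.
Then h(7) = 433.

433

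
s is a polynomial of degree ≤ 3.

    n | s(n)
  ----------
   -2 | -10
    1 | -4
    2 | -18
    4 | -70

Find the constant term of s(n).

Write s(n) = an³ + bn² + cn + d; the 4 given values yield a linear system in the 4 coefficients.
Solving, the leading coefficient vanishes, and s(n) = -4n² - 2n + 2.
The constant term is s(0) = 2.

2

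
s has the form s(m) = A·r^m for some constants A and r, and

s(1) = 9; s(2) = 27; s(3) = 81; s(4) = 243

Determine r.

3

Consecutive ratio: 27/9 = 3, and 81/27 = 3, so r = 3.
Then A·3^1 = 9 gives A = 3, and s(m) = 3·3^m.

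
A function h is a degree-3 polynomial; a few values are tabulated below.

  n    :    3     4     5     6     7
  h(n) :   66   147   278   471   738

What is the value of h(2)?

First differences: 81, 131, 193, 267. Second differences: 50, 62, 74. Third differences: 12, 12.
Level-3 differences are constant, so h has degree 3.
Fitting a degree-3 polynomial gives h(n) = 2n³ + n² + 3.
Then h(2) = 23.

23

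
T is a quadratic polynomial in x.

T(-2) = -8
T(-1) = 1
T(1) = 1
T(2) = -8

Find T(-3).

Write T(x) = ax² + bx + c; the 4 given values yield a linear system in the 3 coefficients.
Solving, T(x) = -3x² + 4.
Then T(-3) = -23.

-23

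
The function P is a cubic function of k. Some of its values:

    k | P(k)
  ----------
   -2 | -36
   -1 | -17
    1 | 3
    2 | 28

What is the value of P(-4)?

Write P(k) = ak³ + bk² + ck + d; the 4 given values yield a linear system in the 4 coefficients.
Solving, P(k) = 2k³ + k² + 8k - 8.
Then P(-4) = -152.

-152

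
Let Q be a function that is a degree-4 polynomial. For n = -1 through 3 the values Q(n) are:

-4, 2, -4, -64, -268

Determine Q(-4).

-394

Write Q(n) = an^4 + bn³ + cn² + dn + e; the 5 given values yield a linear system in the 5 coefficients.
Solving, Q(n) = -2n^4 - 3n³ - 4n² + 3n + 2.
Then Q(-4) = -394.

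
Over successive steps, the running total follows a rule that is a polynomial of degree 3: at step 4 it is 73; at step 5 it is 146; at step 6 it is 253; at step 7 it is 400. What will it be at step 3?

Write the value at k as f(k).
Write f(k) = ak³ + bk² + ck + d; the 4 given values yield a linear system in the 4 coefficients.
Solving, f(k) = k³ + 2k² - 6k + 1.
Then f(3) = 28.

28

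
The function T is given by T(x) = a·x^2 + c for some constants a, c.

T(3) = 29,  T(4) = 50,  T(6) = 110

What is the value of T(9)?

From T(3) = 29 and T(4) = 50: 9a + c = 29 and 16a + c = 50.
Subtracting: 7a = 21, so a = 3; then c = 29 − 3·9 = 2.
So T(x) = 3x² + 2, and T(9) = 245.

245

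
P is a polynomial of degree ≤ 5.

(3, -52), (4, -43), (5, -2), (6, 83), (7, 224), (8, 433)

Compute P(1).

First differences: 9, 41, 85, 141, 209. Second differences: 32, 44, 56, 68. Third differences: 12, 12, 12.
Level-3 differences are constant, so P has degree 3.
Fitting a degree-3 polynomial gives P(k) = 2k³ - 8k² - 9k - 7.
Then P(1) = -22.

-22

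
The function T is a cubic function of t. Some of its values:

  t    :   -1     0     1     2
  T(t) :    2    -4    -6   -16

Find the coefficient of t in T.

-2

Write T(t) = at³ + bt² + ct + d; the 4 given values yield a linear system in the 4 coefficients.
Solving, T(t) = -2t³ + 2t² - 2t - 4.
The coefficient of t is -2.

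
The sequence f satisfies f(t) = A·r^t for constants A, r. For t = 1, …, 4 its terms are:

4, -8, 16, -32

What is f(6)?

-128

Consecutive ratio: -8/4 = -2, and 16/(-8) = -2, so r = -2.
Then A·(-2)^1 = 4 gives A = -2, and f(t) = -2·(-2)^t.
f(6) = -2·(-2)^6 = -128.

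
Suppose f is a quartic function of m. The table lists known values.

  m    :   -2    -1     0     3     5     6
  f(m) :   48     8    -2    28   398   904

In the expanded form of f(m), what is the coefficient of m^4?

Write f(m) = am^4 + bm³ + cm² + dm + e; the 6 given values yield a linear system in the 5 coefficients.
Solving, f(m) = m^4 - 2m³ + 2m² - 5m - 2.
The coefficient of m^4 is 1.

1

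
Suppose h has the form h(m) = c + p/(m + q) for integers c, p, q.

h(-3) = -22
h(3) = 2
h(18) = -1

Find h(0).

8

(h(m) − c)(m + q) = p for each data point; the three points give a linear system in c and q, then p follows.
Solving: c = -2, q = 2, p = 20, so h(m) = -2 + 20/(m + 2).
Then h(0) = -2 + 20/2 = 8.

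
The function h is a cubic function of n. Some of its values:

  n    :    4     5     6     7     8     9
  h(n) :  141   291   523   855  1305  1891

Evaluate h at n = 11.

First differences: 150, 232, 332, 450, 586. Second differences: 82, 100, 118, 136. Third differences: 18, 18, 18.
Level-3 differences are constant, so h has degree 3.
Fitting a degree-3 polynomial gives h(n) = 3n³ - 4n² + 3n + 1.
Then h(11) = 3543.

3543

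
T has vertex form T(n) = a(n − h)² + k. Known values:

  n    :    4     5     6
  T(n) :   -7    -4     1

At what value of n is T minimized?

3

First differences 3, 5; second difference 2 = 2a, so a = 1.
Expanding, the n-coefficient is −2ah = -2h; matching it to the data gives h = 3, and then k = -8.
So T(n) = 1(n − 3)² − 8.
Hence h = 3.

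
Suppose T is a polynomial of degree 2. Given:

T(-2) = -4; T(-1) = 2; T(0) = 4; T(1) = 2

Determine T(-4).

-28

First differences: 6, 2, -2. Second differences: -4, -4.
Level-2 differences are constant, so T has degree 2.
Fitting a degree-2 polynomial gives T(m) = -2m² + 4.
Then T(-4) = -28.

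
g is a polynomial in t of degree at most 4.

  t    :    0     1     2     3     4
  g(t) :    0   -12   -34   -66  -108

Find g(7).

-294

First differences: -12, -22, -32, -42. Second differences: -10, -10, -10.
Level-2 differences are constant, so g has degree 2.
Fitting a degree-2 polynomial gives g(t) = -5t² - 7t.
Then g(7) = -294.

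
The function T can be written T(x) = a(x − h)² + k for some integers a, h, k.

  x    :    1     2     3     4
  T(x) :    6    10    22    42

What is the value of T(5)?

First differences 4, 12, 20; second difference 8 = 2a, so a = 4.
Expanding, the x-coefficient is −2ah = -8h; matching it to the data gives h = 1, and then k = 6.
So T(x) = 4(x − 1)² + 6.
T(5) = 4·4² + 6 = 70.

70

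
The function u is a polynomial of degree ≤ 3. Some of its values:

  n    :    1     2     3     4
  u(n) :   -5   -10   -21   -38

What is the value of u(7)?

First differences: -5, -11, -17. Second differences: -6, -6.
Level-2 differences are constant, so u has degree 2.
Fitting a degree-2 polynomial gives u(n) = -3n² + 4n - 6.
Then u(7) = -125.

-125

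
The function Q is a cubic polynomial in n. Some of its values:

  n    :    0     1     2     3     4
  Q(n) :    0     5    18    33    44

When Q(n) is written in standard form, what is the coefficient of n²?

7

First differences: 5, 13, 15, 11. Second differences: 8, 2, -4. Third differences: -6, -6.
Level-3 differences are constant, so Q has degree 3.
Fitting a degree-3 polynomial gives Q(n) = -n³ + 7n² - n.
The coefficient of n² is 7.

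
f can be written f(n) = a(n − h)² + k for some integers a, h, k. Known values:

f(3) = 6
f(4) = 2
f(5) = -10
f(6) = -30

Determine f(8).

First differences -4, -12, -20; second difference -8 = 2a, so a = -4.
Expanding, the n-coefficient is −2ah = 8h; matching it to the data gives h = 3, and then k = 6.
So f(n) = -4(n − 3)² + 6.
f(8) = -4·5² + 6 = -94.

-94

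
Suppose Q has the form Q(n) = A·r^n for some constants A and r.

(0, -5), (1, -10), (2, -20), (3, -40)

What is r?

Consecutive ratio: -10/(-5) = 2, and -20/(-10) = 2, so r = 2.
Then A·2^0 = -5 gives A = -5, and Q(n) = -5·2^n.

2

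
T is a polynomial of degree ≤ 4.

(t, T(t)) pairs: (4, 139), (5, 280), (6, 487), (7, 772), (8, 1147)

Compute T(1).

Write T(t) = at^4 + bt³ + ct² + dt + e; the 5 given values yield a linear system in the 5 coefficients.
Solving, the leading coefficient vanishes, and T(t) = 2t³ + 3t² - 8t - 5.
Then T(1) = -8.

-8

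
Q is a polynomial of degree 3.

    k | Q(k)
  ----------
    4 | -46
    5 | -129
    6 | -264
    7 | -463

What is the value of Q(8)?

Write Q(k) = ak³ + bk² + ck + d; the 4 given values yield a linear system in the 4 coefficients.
Solving, Q(k) = -2k³ + 4k² + 3k + 6.
Then Q(8) = -738.

-738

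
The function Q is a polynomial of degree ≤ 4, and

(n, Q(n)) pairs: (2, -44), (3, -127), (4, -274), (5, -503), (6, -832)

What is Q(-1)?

1

First differences: -83, -147, -229, -329. Second differences: -64, -82, -100. Third differences: -18, -18.
Level-3 differences are constant, so Q has degree 3.
Fitting a degree-3 polynomial gives Q(n) = -3n³ - 5n² - n + 2.
Then Q(-1) = 1.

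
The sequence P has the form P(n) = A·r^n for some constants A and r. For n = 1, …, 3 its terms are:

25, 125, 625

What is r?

Consecutive ratio: 125/25 = 5, and 625/125 = 5, so r = 5.
Then A·5^1 = 25 gives A = 5, and P(n) = 5·5^n.

5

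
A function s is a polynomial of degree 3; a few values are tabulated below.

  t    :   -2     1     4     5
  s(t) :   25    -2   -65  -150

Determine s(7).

-488

Write s(t) = at³ + bt² + ct + d; the 4 given values yield a linear system in the 4 coefficients.
Solving, s(t) = -2t³ + 4t² + t - 5.
Then s(7) = -488.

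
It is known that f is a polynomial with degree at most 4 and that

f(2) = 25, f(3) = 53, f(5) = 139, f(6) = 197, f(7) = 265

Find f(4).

Write f(t) = at^4 + bt³ + ct² + dt + e; the 5 given values yield a linear system in the 5 coefficients.
Solving, the top 2 coefficients vanish, and f(t) = 5t² + 3t - 1.
Then f(4) = 91.

91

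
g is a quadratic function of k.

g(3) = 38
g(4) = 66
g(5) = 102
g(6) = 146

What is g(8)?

258

Write g(k) = ak² + bk + c; the 4 given values yield a linear system in the 3 coefficients.
Solving, g(k) = 4k² + 2.
Then g(8) = 258.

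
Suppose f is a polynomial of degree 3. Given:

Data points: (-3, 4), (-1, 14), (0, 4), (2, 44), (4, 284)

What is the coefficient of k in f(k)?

Write f(k) = ak³ + bk² + ck + d; the 5 given values yield a linear system in the 4 coefficients.
Solving, f(k) = 3k³ + 7k² - 6k + 4.
The coefficient of k is -6.

-6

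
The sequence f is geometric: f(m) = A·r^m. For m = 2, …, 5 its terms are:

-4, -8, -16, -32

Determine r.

Consecutive ratio: -8/(-4) = 2, and -16/(-8) = 2, so r = 2.
Then A·2^2 = -4 gives A = -1, and f(m) = -1·2^m.

2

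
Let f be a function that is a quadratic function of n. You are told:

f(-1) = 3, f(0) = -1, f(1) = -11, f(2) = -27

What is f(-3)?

-7

First differences: -4, -10, -16. Second differences: -6, -6.
Level-2 differences are constant, so f has degree 2.
Fitting a degree-2 polynomial gives f(n) = -3n² - 7n - 1.
Then f(-3) = -7.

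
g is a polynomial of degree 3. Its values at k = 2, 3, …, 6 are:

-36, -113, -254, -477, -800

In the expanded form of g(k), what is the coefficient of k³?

First differences: -77, -141, -223, -323. Second differences: -64, -82, -100. Third differences: -18, -18.
Level-3 differences are constant, so g has degree 3.
Fitting a degree-3 polynomial gives g(k) = -3k³ - 5k² + 5k - 2.
The coefficient of k³ is -3.

-3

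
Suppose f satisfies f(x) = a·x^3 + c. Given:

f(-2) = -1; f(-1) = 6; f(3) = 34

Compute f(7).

From f(-2) = -1 and f(-1) = 6: -8a + c = -1 and -1a + c = 6.
Subtracting: 7a = 7, so a = 1; then c = -1 − 1·(-8) = 7.
So f(x) = 1x³ + 7, and f(7) = 350.

350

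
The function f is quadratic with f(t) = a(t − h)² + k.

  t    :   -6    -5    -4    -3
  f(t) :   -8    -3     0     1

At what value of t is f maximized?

-3

First differences 5, 3, 1; second difference -2 = 2a, so a = -1.
Expanding, the t-coefficient is −2ah = 2h; matching it to the data gives h = -3, and then k = 1.
So f(t) = -1(t + 3)² + 1.
Hence h = -3.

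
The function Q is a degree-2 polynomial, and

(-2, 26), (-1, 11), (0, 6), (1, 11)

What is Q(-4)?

First differences: -15, -5, 5. Second differences: 10, 10.
Level-2 differences are constant, so Q has degree 2.
Fitting a degree-2 polynomial gives Q(x) = 5x² + 6.
Then Q(-4) = 86.

86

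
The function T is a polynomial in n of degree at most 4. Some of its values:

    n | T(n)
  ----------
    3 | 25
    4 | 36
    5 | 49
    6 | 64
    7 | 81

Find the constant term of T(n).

4

First differences: 11, 13, 15, 17. Second differences: 2, 2, 2.
Level-2 differences are constant, so T has degree 2.
Fitting a degree-2 polynomial gives T(n) = n² + 4n + 4.
The constant term is T(0) = 4.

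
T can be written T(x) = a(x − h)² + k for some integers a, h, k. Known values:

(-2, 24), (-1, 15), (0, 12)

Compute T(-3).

39

First differences -9, -3; second difference 6 = 2a, so a = 3.
Expanding, the x-coefficient is −2ah = -6h; matching it to the data gives h = 0, and then k = 12.
So T(x) = 3(x + 0)² + 12.
T(-3) = 3·(-3)² + 12 = 39.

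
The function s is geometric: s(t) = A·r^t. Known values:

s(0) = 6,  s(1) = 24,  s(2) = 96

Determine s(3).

Consecutive ratio: 24/6 = 4, and 96/24 = 4, so r = 4.
Then A·4^0 = 6 gives A = 6, and s(t) = 6·4^t.
s(3) = 6·4^3 = 384.

384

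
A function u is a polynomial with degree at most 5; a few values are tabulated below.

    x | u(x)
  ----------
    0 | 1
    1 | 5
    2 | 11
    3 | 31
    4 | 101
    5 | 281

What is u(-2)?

First differences: 4, 6, 20, 70, 180. Second differences: 2, 14, 50, 110. Third differences: 12, 36, 60. Fourth differences: 24, 24.
Level-4 differences are constant, so u has degree 4.
Fitting a degree-4 polynomial gives u(x) = x^4 - 4x³ + 6x² + x + 1.
Then u(-2) = 71.

71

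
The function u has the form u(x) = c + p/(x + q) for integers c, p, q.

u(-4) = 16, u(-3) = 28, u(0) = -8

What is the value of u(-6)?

10

(u(x) − c)(x + q) = p for each data point; the three points give a linear system in c and q, then p follows.
Solving: c = 4, q = 2, p = -24, so u(x) = 4 − 24/(x + 2).
Then u(-6) = 4 − 24/(-4) = 10.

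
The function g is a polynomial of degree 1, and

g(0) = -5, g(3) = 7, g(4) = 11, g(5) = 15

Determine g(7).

Write g(k) = ak + b; the 4 given values yield a linear system in the 2 coefficients.
Solving, g(k) = 4k - 5.
Then g(7) = 23.

23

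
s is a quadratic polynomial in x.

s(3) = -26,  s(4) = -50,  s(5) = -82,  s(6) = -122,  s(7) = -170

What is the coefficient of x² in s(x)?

First differences: -24, -32, -40, -48. Second differences: -8, -8, -8.
Level-2 differences are constant, so s has degree 2.
Fitting a degree-2 polynomial gives s(x) = -4x² + 4x - 2.
The coefficient of x² is -4.

-4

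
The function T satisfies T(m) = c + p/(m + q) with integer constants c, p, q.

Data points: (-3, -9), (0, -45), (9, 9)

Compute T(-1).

(T(m) − c)(m + q) = p for each data point; the three points give a linear system in c and q, then p follows.
Solving: c = 3, q = -1, p = 48, so T(m) = 3 + 48/(m − 1).
Then T(-1) = 3 + 48/(-2) = -21.

-21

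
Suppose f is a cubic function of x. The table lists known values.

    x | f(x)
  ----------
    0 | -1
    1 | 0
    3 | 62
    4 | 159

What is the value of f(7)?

930

Write f(x) = ax³ + bx² + cx + d; the 4 given values yield a linear system in the 4 coefficients.
Solving, f(x) = 3x³ - 2x² - 1.
Then f(7) = 930.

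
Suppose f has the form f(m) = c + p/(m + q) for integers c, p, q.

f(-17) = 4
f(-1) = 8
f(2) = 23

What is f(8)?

(f(m) − c)(m + q) = p for each data point; the three points give a linear system in c and q, then p follows.
Solving: c = 3, q = -3, p = -20, so f(m) = 3 − 20/(m − 3).
Then f(8) = 3 − 20/5 = -1.

-1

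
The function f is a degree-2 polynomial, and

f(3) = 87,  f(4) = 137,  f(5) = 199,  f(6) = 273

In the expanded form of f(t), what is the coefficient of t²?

Write f(t) = at² + bt + c; the 4 given values yield a linear system in the 3 coefficients.
Solving, f(t) = 6t² + 8t + 9.
The coefficient of t² is 6.

6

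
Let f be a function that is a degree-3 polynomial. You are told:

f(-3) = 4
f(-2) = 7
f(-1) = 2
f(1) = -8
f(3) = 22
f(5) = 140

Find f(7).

394

Write f(x) = ax³ + bx² + cx + d; the 6 given values yield a linear system in the 4 coefficients.
Solving, f(x) = x³ + 2x² - 6x - 5.
Then f(7) = 394.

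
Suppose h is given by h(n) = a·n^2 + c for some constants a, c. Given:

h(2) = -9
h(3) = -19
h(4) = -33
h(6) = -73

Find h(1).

From h(2) = -9 and h(3) = -19: 4a + c = -9 and 9a + c = -19.
Subtracting: 5a = -10, so a = -2; then c = -9 − (-2)·4 = -1.
So h(n) = -2n² − 1, and h(1) = -3.

-3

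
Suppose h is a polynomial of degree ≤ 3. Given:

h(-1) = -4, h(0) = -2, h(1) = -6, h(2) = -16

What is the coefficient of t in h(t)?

-1

First differences: 2, -4, -10. Second differences: -6, -6.
Level-2 differences are constant, so h has degree 2.
Fitting a degree-2 polynomial gives h(t) = -3t² - t - 2.
The coefficient of t is -1.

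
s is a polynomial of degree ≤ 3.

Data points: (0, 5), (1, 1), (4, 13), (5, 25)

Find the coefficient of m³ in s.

Write s(m) = am³ + bm² + cm + d; the 4 given values yield a linear system in the 4 coefficients.
Solving, the leading coefficient vanishes, and s(m) = 2m² - 6m + 5.
The coefficient of m³ is 0.

0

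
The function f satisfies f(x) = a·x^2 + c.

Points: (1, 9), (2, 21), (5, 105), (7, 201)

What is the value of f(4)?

69

From f(1) = 9 and f(2) = 21: 1a + c = 9 and 4a + c = 21.
Subtracting: 3a = 12, so a = 4; then c = 9 − 4·1 = 5.
So f(x) = 4x² + 5, and f(4) = 69.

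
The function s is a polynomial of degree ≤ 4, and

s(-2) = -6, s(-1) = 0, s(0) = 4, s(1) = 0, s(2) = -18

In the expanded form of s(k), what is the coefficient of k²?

First differences: 6, 4, -4, -18. Second differences: -2, -8, -14. Third differences: -6, -6.
Level-3 differences are constant, so s has degree 3.
Fitting a degree-3 polynomial gives s(k) = -k³ - 4k² + k + 4.
The coefficient of k² is -4.

-4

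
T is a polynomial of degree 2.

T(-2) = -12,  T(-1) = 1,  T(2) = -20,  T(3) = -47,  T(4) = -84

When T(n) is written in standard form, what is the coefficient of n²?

Write T(n) = an² + bn + c; the 5 given values yield a linear system in the 3 coefficients.
Solving, T(n) = -5n² - 2n + 4.
The coefficient of n² is -5.

-5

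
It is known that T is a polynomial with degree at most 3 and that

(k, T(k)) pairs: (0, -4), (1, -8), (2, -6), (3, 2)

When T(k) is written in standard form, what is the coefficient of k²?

3

First differences: -4, 2, 8. Second differences: 6, 6.
Level-2 differences are constant, so T has degree 2.
Fitting a degree-2 polynomial gives T(k) = 3k² - 7k - 4.
The coefficient of k² is 3.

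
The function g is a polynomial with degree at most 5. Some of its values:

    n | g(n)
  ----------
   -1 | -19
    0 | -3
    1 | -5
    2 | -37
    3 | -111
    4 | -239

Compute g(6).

First differences: 16, -2, -32, -74, -128. Second differences: -18, -30, -42, -54. Third differences: -12, -12, -12.
Level-3 differences are constant, so g has degree 3.
Fitting a degree-3 polynomial gives g(n) = -2n³ - 9n² + 9n - 3.
Then g(6) = -705.

-705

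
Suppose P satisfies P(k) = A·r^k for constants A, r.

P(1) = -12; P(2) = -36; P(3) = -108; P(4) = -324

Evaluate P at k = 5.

Consecutive ratio: -36/(-12) = 3, and -108/(-36) = 3, so r = 3.
Then A·3^1 = -12 gives A = -4, and P(k) = -4·3^k.
P(5) = -4·3^5 = -972.

-972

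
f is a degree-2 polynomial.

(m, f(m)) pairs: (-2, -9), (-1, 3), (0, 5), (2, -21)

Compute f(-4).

-63

Write f(m) = am² + bm + c; the 4 given values yield a linear system in the 3 coefficients.
Solving, f(m) = -5m² - 3m + 5.
Then f(-4) = -63.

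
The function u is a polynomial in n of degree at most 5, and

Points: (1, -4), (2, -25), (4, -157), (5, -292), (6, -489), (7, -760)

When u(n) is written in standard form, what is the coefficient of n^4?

0

Write u(n) = an^5 + bn^4 + cn³ + dn² + en + p; the 6 given values yield a linear system in the 6 coefficients.
Solving, the top 2 coefficients vanish, and u(n) = -2n³ - n² - 4n + 3.
The coefficient of n^4 is 0.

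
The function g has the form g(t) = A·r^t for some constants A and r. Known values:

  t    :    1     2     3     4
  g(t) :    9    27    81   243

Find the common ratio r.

3

Consecutive ratio: 27/9 = 3, and 81/27 = 3, so r = 3.
Then A·3^1 = 9 gives A = 3, and g(t) = 3·3^t.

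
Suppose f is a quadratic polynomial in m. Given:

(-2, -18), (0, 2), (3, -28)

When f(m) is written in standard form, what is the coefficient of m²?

-4

Write f(m) = am² + bm + c; the 3 given values yield a linear system in the 3 coefficients.
Solving, f(m) = -4m² + 2m + 2.
The coefficient of m² is -4.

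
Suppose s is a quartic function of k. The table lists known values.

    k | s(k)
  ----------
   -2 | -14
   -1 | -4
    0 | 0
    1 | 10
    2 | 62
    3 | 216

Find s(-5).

Write s(k) = ak^4 + bk³ + ck² + dk + e; the 6 given values yield a linear system in the 5 coefficients.
Solving, s(k) = k^4 + 4k³ + 2k² + 3k.
Then s(-5) = 160.

160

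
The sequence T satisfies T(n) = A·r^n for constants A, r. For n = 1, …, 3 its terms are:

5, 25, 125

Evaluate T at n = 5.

Consecutive ratio: 25/5 = 5, and 125/25 = 5, so r = 5.
Then A·5^1 = 5 gives A = 1, and T(n) = 1·5^n.
T(5) = 1·5^5 = 3125.

3125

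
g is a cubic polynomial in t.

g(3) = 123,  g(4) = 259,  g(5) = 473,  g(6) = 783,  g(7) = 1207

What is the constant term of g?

First differences: 136, 214, 310, 424. Second differences: 78, 96, 114. Third differences: 18, 18.
Level-3 differences are constant, so g has degree 3.
Fitting a degree-3 polynomial gives g(t) = 3t³ + 3t² + 4t + 3.
The constant term is g(0) = 3.

3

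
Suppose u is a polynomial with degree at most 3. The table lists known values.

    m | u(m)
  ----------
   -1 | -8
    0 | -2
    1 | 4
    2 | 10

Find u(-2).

-14

Write u(m) = am³ + bm² + cm + d; the 4 given values yield a linear system in the 4 coefficients.
Solving, the top 2 coefficients vanish, and u(m) = 6m - 2.
Then u(-2) = -14.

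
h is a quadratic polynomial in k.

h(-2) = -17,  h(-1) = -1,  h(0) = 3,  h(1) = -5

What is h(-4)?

First differences: 16, 4, -8. Second differences: -12, -12.
Level-2 differences are constant, so h has degree 2.
Fitting a degree-2 polynomial gives h(k) = -6k² - 2k + 3.
Then h(-4) = -85.

-85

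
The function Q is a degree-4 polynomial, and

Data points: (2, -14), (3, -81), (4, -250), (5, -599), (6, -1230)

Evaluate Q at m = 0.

Write Q(m) = am^4 + bm³ + cm² + dm + e; the 5 given values yield a linear system in the 5 coefficients.
Solving, Q(m) = -m^4 + m³ - 5m² + 4m + 6.
Then Q(0) = 6.

6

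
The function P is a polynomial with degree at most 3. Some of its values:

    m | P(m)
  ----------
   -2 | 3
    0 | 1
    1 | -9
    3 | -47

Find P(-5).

-39

Write P(m) = am³ + bm² + cm + d; the 4 given values yield a linear system in the 4 coefficients.
Solving, the leading coefficient vanishes, and P(m) = -3m² - 7m + 1.
Then P(-5) = -39.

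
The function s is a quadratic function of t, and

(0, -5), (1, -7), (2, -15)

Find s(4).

Write s(t) = at² + bt + c; the 3 given values yield a linear system in the 3 coefficients.
Solving, s(t) = -3t² + t - 5.
Then s(4) = -49.

-49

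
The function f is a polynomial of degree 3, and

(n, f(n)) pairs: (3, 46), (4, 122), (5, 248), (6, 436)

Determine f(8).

Write f(n) = an³ + bn² + cn + d; the 4 given values yield a linear system in the 4 coefficients.
Solving, f(n) = 2n³ + n² - 5n - 2.
Then f(8) = 1046.

1046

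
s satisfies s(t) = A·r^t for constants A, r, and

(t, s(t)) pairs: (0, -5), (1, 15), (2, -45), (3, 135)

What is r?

Consecutive ratio: 15/(-5) = -3, and -45/15 = -3, so r = -3.
Then A·(-3)^0 = -5 gives A = -5, and s(t) = -5·(-3)^t.

-3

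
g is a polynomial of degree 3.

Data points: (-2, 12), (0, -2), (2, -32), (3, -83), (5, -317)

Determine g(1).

Write g(n) = an³ + bn² + cn + d; the 5 given values yield a linear system in the 4 coefficients.
Solving, g(n) = -2n³ - 2n² - 3n - 2.
Then g(1) = -9.

-9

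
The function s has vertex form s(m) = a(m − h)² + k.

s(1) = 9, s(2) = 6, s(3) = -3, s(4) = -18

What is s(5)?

First differences -3, -9, -15; second difference -6 = 2a, so a = -3.
Expanding, the m-coefficient is −2ah = 6h; matching it to the data gives h = 1, and then k = 9.
So s(m) = -3(m − 1)² + 9.
s(5) = -3·4² + 9 = -39.

-39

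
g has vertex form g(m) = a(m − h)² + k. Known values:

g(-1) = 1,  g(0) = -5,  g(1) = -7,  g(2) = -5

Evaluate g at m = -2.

11

First differences -6, -2, 2; second difference 4 = 2a, so a = 2.
Expanding, the m-coefficient is −2ah = -4h; matching it to the data gives h = 1, and then k = -7.
So g(m) = 2(m − 1)² − 7.
g(-2) = 2·(-3)² − 7 = 11.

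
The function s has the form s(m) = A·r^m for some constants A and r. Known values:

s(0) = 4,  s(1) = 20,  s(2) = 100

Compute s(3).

Consecutive ratio: 20/4 = 5, and 100/20 = 5, so r = 5.
Then A·5^0 = 4 gives A = 4, and s(m) = 4·5^m.
s(3) = 4·5^3 = 500.

500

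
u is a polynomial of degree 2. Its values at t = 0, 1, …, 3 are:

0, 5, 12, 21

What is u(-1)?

-3

First differences: 5, 7, 9. Second differences: 2, 2.
Level-2 differences are constant, so u has degree 2.
Fitting a degree-2 polynomial gives u(t) = t² + 4t.
Then u(-1) = -3.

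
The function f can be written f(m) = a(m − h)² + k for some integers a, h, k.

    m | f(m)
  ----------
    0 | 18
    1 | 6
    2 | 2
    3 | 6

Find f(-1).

38

First differences -12, -4, 4; second difference 8 = 2a, so a = 4.
Expanding, the m-coefficient is −2ah = -8h; matching it to the data gives h = 2, and then k = 2.
So f(m) = 4(m − 2)² + 2.
f(-1) = 4·(-3)² + 2 = 38.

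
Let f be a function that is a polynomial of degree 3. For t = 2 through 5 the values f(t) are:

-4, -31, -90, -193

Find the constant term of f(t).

2

Write f(t) = at³ + bt² + ct + d; the 4 given values yield a linear system in the 4 coefficients.
Solving, f(t) = -2t³ + 2t² + t + 2.
The constant term is f(0) = 2.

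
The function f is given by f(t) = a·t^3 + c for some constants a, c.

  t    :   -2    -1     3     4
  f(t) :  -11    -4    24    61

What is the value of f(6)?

From f(-2) = -11 and f(-1) = -4: -8a + c = -11 and -1a + c = -4.
Subtracting: 7a = 7, so a = 1; then c = -11 − 1·(-8) = -3.
So f(t) = 1t³ − 3, and f(6) = 213.

213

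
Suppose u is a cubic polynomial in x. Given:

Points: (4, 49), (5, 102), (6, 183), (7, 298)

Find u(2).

3

Write u(x) = ax³ + bx² + cx + d; the 4 given values yield a linear system in the 4 coefficients.
Solving, u(x) = x³ - x² + x - 3.
Then u(2) = 3.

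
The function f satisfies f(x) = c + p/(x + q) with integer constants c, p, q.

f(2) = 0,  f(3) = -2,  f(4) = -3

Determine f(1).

(f(x) − c)(x + q) = p for each data point; the three points give a linear system in c and q, then p follows.
Solving: c = -6, q = 0, p = 12, so f(x) = -6 + 12/(x + 0).
Then f(1) = -6 + 12/1 = 6.

6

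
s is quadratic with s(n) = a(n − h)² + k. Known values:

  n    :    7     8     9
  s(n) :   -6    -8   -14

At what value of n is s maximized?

7

First differences -2, -6; second difference -4 = 2a, so a = -2.
Expanding, the n-coefficient is −2ah = 4h; matching it to the data gives h = 7, and then k = -6.
So s(n) = -2(n − 7)² − 6.
Hence h = 7.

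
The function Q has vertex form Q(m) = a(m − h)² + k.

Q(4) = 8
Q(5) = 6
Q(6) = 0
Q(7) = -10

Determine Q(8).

First differences -2, -6, -10; second difference -4 = 2a, so a = -2.
Expanding, the m-coefficient is −2ah = 4h; matching it to the data gives h = 4, and then k = 8.
So Q(m) = -2(m − 4)² + 8.
Q(8) = -2·4² + 8 = -24.

-24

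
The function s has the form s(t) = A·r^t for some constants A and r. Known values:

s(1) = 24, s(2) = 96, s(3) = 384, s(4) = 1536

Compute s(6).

Consecutive ratio: 96/24 = 4, and 384/96 = 4, so r = 4.
Then A·4^1 = 24 gives A = 6, and s(t) = 6·4^t.
s(6) = 6·4^6 = 24576.

24576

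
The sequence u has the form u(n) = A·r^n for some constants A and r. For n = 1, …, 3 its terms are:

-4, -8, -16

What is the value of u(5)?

-64

Consecutive ratio: -8/(-4) = 2, and -16/(-8) = 2, so r = 2.
Then A·2^1 = -4 gives A = -2, and u(n) = -2·2^n.
u(5) = -2·2^5 = -64.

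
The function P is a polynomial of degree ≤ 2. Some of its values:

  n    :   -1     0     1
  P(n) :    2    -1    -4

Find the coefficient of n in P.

First differences: -3, -3.
Level-1 differences are constant, so P has degree 1.
Fitting a degree-1 polynomial gives P(n) = -3n - 1.
The coefficient of n is -3.

-3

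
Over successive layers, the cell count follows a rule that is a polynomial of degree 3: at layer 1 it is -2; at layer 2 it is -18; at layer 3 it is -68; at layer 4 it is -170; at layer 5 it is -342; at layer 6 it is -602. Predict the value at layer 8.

-1458

Write the value at m as Q(m).
First differences: -16, -50, -102, -172, -260. Second differences: -34, -52, -70, -88. Third differences: -18, -18, -18.
Level-3 differences are constant, so Q has degree 3.
Fitting a degree-3 polynomial gives Q(m) = -3m³ + m² + 2m - 2.
Then Q(8) = -1458.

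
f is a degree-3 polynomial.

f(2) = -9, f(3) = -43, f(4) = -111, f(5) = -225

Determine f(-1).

9

Write f(m) = am³ + bm² + cm + d; the 4 given values yield a linear system in the 4 coefficients.
Solving, f(m) = -2m³ + m² - m + 5.
Then f(-1) = 9.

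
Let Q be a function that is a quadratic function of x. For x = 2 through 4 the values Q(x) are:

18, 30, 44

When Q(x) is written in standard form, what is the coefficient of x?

7

Write Q(x) = ax² + bx + c; the 3 given values yield a linear system in the 3 coefficients.
Solving, Q(x) = x² + 7x.
The coefficient of x is 7.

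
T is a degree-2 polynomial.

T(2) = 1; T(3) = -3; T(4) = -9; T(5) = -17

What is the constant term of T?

3

First differences: -4, -6, -8. Second differences: -2, -2.
Level-2 differences are constant, so T has degree 2.
Fitting a degree-2 polynomial gives T(t) = -t² + t + 3.
The constant term is T(0) = 3.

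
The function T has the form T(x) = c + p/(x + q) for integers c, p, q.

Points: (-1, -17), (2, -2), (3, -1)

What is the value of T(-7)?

(T(x) − c)(x + q) = p for each data point; the three points give a linear system in c and q, then p follows.
Solving: c = 3, q = 2, p = -20, so T(x) = 3 − 20/(x + 2).
Then T(-7) = 3 − 20/(-5) = 7.

7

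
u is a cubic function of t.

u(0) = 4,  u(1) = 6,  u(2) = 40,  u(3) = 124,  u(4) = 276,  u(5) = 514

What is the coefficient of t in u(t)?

First differences: 2, 34, 84, 152, 238. Second differences: 32, 50, 68, 86. Third differences: 18, 18, 18.
Level-3 differences are constant, so u has degree 3.
Fitting a degree-3 polynomial gives u(t) = 3t³ + 7t² - 8t + 4.
The coefficient of t is -8.

-8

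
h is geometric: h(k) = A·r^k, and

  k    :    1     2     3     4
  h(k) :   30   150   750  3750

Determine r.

5

Consecutive ratio: 150/30 = 5, and 750/150 = 5, so r = 5.
Then A·5^1 = 30 gives A = 6, and h(k) = 6·5^k.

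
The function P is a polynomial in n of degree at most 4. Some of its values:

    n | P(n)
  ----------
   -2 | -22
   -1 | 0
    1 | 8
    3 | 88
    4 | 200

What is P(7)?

Write P(n) = an^4 + bn³ + cn² + dn + e; the 5 given values yield a linear system in the 5 coefficients.
Solving, the leading coefficient vanishes, and P(n) = 3n³ + n + 4.
Then P(7) = 1040.

1040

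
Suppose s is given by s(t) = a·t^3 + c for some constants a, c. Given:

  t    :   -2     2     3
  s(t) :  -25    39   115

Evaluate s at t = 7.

From s(-2) = -25 and s(2) = 39: -8a + c = -25 and 8a + c = 39.
Subtracting: 16a = 64, so a = 4; then c = -25 − 4·(-8) = 7.
So s(t) = 4t³ + 7, and s(7) = 1379.

1379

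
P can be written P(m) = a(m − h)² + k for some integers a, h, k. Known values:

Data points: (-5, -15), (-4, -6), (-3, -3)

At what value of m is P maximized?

First differences 9, 3; second difference -6 = 2a, so a = -3.
Expanding, the m-coefficient is −2ah = 6h; matching it to the data gives h = -3, and then k = -3.
So P(m) = -3(m + 3)² − 3.
Hence h = -3.

-3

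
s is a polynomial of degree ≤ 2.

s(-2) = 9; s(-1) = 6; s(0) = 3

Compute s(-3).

12

First differences: -3, -3.
Level-1 differences are constant, so s has degree 1.
Fitting a degree-1 polynomial gives s(x) = -3x + 3.
Then s(-3) = 12.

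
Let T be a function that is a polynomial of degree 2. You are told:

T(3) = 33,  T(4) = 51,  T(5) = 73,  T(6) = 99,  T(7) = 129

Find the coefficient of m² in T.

First differences: 18, 22, 26, 30. Second differences: 4, 4, 4.
Level-2 differences are constant, so T has degree 2.
Fitting a degree-2 polynomial gives T(m) = 2m² + 4m + 3.
The coefficient of m² is 2.

2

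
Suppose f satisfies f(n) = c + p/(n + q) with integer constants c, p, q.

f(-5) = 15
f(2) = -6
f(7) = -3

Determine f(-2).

(f(n) − c)(n + q) = p for each data point; the three points give a linear system in c and q, then p follows.
Solving: c = 0, q = 3, p = -30, so f(n) = -30/(n + 3).
Then f(-2) = 0 − 30/1 = -30.

-30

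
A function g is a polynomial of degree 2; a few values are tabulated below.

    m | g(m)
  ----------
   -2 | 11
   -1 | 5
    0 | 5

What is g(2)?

Write g(m) = am² + bm + c; the 3 given values yield a linear system in the 3 coefficients.
Solving, g(m) = 3m² + 3m + 5.
Then g(2) = 23.

23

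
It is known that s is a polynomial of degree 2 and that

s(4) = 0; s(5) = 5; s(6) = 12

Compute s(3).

-3

Write s(k) = ak² + bk + c; the 3 given values yield a linear system in the 3 coefficients.
Solving, s(k) = k² - 4k.
Then s(3) = -3.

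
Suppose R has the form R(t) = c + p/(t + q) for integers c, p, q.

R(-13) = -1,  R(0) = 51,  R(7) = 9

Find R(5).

11

(R(t) − c)(t + q) = p for each data point; the three points give a linear system in c and q, then p follows.
Solving: c = 3, q = 1, p = 48, so R(t) = 3 + 48/(t + 1).
Then R(5) = 3 + 48/6 = 11.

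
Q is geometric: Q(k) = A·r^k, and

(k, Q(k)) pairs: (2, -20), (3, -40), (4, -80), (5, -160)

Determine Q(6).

Consecutive ratio: -40/(-20) = 2, and -80/(-40) = 2, so r = 2.
Then A·2^2 = -20 gives A = -5, and Q(k) = -5·2^k.
Q(6) = -5·2^6 = -320.

-320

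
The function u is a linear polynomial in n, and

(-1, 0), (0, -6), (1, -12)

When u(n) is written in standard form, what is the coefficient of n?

-6

Write u(n) = an + b; the 3 given values yield a linear system in the 2 coefficients.
Solving, u(n) = -6n - 6.
The coefficient of n is -6.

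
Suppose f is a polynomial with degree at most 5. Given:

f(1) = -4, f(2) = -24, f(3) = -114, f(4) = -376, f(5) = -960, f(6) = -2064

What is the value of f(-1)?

Write f(t) = at^5 + bt^4 + ct³ + dt² + et + p; the 6 given values yield a linear system in the 6 coefficients.
Solving, the leading coefficient vanishes, and f(t) = -2t^4 + 3t³ - 3t² - 2t.
Then f(-1) = -6.

-6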